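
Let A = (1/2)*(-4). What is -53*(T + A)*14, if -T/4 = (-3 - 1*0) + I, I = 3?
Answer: 1484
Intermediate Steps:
A = -2 (A = (1*(½))*(-4) = (½)*(-4) = -2)
T = 0 (T = -4*((-3 - 1*0) + 3) = -4*((-3 + 0) + 3) = -4*(-3 + 3) = -4*0 = 0)
-53*(T + A)*14 = -53*(0 - 2)*14 = -(-106)*14 = -53*(-28) = 1484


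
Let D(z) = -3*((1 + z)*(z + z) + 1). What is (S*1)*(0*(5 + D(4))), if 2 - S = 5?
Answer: 0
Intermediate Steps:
D(z) = -3 - 6*z*(1 + z) (D(z) = -3*((1 + z)*(2*z) + 1) = -3*(2*z*(1 + z) + 1) = -3*(1 + 2*z*(1 + z)) = -3 - 6*z*(1 + z))
S = -3 (S = 2 - 1*5 = 2 - 5 = -3)
(S*1)*(0*(5 + D(4))) = (-3*1)*(0*(5 + (-3 - 6*4 - 6*4**2))) = -0*(5 + (-3 - 24 - 6*16)) = -0*(5 + (-3 - 24 - 96)) = -0*(5 - 123) = -0*(-118) = -3*0 = 0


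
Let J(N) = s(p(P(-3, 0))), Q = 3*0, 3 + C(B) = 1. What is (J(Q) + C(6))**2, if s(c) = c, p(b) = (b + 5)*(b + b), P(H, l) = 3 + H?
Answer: 4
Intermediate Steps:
C(B) = -2 (C(B) = -3 + 1 = -2)
p(b) = 2*b*(5 + b) (p(b) = (5 + b)*(2*b) = 2*b*(5 + b))
Q = 0
J(N) = 0 (J(N) = 2*(3 - 3)*(5 + (3 - 3)) = 2*0*(5 + 0) = 2*0*5 = 0)
(J(Q) + C(6))**2 = (0 - 2)**2 = (-2)**2 = 4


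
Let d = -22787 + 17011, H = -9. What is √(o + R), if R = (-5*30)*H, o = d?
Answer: I*√4426 ≈ 66.528*I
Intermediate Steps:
d = -5776
o = -5776
R = 1350 (R = -5*30*(-9) = -150*(-9) = 1350)
√(o + R) = √(-5776 + 1350) = √(-4426) = I*√4426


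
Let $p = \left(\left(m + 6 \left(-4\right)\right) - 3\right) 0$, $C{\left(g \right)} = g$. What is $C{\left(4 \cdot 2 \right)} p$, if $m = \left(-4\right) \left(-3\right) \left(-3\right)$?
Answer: $0$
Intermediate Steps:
$m = -36$ ($m = 12 \left(-3\right) = -36$)
$p = 0$ ($p = \left(\left(-36 + 6 \left(-4\right)\right) - 3\right) 0 = \left(\left(-36 - 24\right) - 3\right) 0 = \left(-60 - 3\right) 0 = \left(-63\right) 0 = 0$)
$C{\left(4 \cdot 2 \right)} p = 4 \cdot 2 \cdot 0 = 8 \cdot 0 = 0$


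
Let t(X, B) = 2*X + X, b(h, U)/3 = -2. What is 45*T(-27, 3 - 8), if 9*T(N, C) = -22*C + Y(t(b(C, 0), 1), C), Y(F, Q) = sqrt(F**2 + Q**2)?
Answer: 550 + 5*sqrt(349) ≈ 643.41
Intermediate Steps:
b(h, U) = -6 (b(h, U) = 3*(-2) = -6)
t(X, B) = 3*X
T(N, C) = -22*C/9 + sqrt(324 + C**2)/9 (T(N, C) = (-22*C + sqrt((3*(-6))**2 + C**2))/9 = (-22*C + sqrt((-18)**2 + C**2))/9 = (-22*C + sqrt(324 + C**2))/9 = (sqrt(324 + C**2) - 22*C)/9 = -22*C/9 + sqrt(324 + C**2)/9)
45*T(-27, 3 - 8) = 45*(-22*(3 - 8)/9 + sqrt(324 + (3 - 8)**2)/9) = 45*(-22/9*(-5) + sqrt(324 + (-5)**2)/9) = 45*(110/9 + sqrt(324 + 25)/9) = 45*(110/9 + sqrt(349)/9) = 550 + 5*sqrt(349)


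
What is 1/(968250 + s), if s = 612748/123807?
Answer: 123807/119876740498 ≈ 1.0328e-6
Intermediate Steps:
s = 612748/123807 (s = 612748*(1/123807) = 612748/123807 ≈ 4.9492)
1/(968250 + s) = 1/(968250 + 612748/123807) = 1/(119876740498/123807) = 123807/119876740498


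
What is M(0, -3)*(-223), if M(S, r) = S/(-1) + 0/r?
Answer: 0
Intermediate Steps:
M(S, r) = -S (M(S, r) = S*(-1) + 0 = -S + 0 = -S)
M(0, -3)*(-223) = -1*0*(-223) = 0*(-223) = 0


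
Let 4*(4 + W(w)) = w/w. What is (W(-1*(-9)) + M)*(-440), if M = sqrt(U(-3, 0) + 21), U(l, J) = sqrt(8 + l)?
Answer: 1650 - 440*sqrt(21 + sqrt(5)) ≈ -470.97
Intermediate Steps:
W(w) = -15/4 (W(w) = -4 + (w/w)/4 = -4 + (1/4)*1 = -4 + 1/4 = -15/4)
M = sqrt(21 + sqrt(5)) (M = sqrt(sqrt(8 - 3) + 21) = sqrt(sqrt(5) + 21) = sqrt(21 + sqrt(5)) ≈ 4.8204)
(W(-1*(-9)) + M)*(-440) = (-15/4 + sqrt(21 + sqrt(5)))*(-440) = 1650 - 440*sqrt(21 + sqrt(5))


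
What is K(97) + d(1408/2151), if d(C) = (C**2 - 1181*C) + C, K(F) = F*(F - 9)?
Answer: 35922598360/4626801 ≈ 7764.0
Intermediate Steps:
K(F) = F*(-9 + F)
d(C) = C**2 - 1180*C
K(97) + d(1408/2151) = 97*(-9 + 97) + (1408/2151)*(-1180 + 1408/2151) = 97*88 + (1408*(1/2151))*(-1180 + 1408*(1/2151)) = 8536 + 1408*(-1180 + 1408/2151)/2151 = 8536 + (1408/2151)*(-2536772/2151) = 8536 - 3571774976/4626801 = 35922598360/4626801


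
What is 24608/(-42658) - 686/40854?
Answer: -23513605/39607953 ≈ -0.59366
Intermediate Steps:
24608/(-42658) - 686/40854 = 24608*(-1/42658) - 686*1/40854 = -12304/21329 - 343/20427 = -23513605/39607953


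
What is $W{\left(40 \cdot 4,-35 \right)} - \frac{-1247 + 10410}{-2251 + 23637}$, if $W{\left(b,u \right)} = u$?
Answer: $- \frac{44569}{1258} \approx -35.428$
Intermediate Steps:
$W{\left(40 \cdot 4,-35 \right)} - \frac{-1247 + 10410}{-2251 + 23637} = -35 - \frac{-1247 + 10410}{-2251 + 23637} = -35 - \frac{9163}{21386} = -35 - 9163 \cdot \frac{1}{21386} = -35 - \frac{539}{1258} = - \frac{44569}{1258}$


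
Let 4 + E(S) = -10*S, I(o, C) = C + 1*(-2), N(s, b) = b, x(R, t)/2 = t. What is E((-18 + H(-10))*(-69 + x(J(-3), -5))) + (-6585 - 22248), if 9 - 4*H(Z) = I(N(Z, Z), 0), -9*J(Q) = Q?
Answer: -81769/2 ≈ -40885.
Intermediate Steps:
J(Q) = -Q/9
x(R, t) = 2*t
I(o, C) = -2 + C (I(o, C) = C - 2 = -2 + C)
H(Z) = 11/4 (H(Z) = 9/4 - (-2 + 0)/4 = 9/4 - 1/4*(-2) = 9/4 + 1/2 = 11/4)
E(S) = -4 - 10*S
E((-18 + H(-10))*(-69 + x(J(-3), -5))) + (-6585 - 22248) = (-4 - 10*(-18 + 11/4)*(-69 + 2*(-5))) + (-6585 - 22248) = (-4 - (-305)*(-69 - 10)/2) - 28833 = (-4 - (-305)*(-79)/2) - 28833 = (-4 - 10*4819/4) - 28833 = (-4 - 24095/2) - 28833 = -24103/2 - 28833 = -81769/2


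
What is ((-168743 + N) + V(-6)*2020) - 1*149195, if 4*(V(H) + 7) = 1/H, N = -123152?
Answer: -2731885/6 ≈ -4.5531e+5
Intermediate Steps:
V(H) = -7 + 1/(4*H)
((-168743 + N) + V(-6)*2020) - 1*149195 = ((-168743 - 123152) + (-7 + (¼)/(-6))*2020) - 1*149195 = (-291895 + (-7 + (¼)*(-⅙))*2020) - 149195 = (-291895 + (-7 - 1/24)*2020) - 149195 = (-291895 - 169/24*2020) - 149195 = (-291895 - 85345/6) - 149195 = -1836715/6 - 149195 = -2731885/6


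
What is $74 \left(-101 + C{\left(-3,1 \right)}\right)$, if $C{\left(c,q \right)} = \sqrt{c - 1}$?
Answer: $-7474 + 148 i \approx -7474.0 + 148.0 i$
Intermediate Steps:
$C{\left(c,q \right)} = \sqrt{-1 + c}$
$74 \left(-101 + C{\left(-3,1 \right)}\right) = 74 \left(-101 + \sqrt{-1 - 3}\right) = 74 \left(-101 + \sqrt{-4}\right) = 74 \left(-101 + 2 i\right) = -7474 + 148 i$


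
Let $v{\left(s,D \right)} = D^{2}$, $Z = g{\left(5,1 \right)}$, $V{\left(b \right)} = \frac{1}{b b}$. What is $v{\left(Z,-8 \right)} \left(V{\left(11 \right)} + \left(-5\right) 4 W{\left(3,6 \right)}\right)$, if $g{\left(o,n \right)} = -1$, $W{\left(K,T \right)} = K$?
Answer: $- \frac{464576}{121} \approx -3839.5$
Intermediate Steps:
$V{\left(b \right)} = \frac{1}{b^{2}}$
$Z = -1$
$v{\left(Z,-8 \right)} \left(V{\left(11 \right)} + \left(-5\right) 4 W{\left(3,6 \right)}\right) = \left(-8\right)^{2} \left(\frac{1}{121} + \left(-5\right) 4 \cdot 3\right) = 64 \left(\frac{1}{121} - 60\right) = 64 \left(- \frac{7259}{121}\right) = - \frac{464576}{121}$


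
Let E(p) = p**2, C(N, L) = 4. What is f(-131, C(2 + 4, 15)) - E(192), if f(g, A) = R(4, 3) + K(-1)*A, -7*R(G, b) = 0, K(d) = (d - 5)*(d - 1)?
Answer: -36816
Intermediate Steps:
K(d) = (-1 + d)*(-5 + d) (K(d) = (-5 + d)*(-1 + d) = (-1 + d)*(-5 + d))
R(G, b) = 0 (R(G, b) = -1/7*0 = 0)
f(g, A) = 12*A (f(g, A) = 0 + (5 + (-1)**2 - 6*(-1))*A = 0 + (5 + 1 + 6)*A = 0 + 12*A = 12*A)
f(-131, C(2 + 4, 15)) - E(192) = 12*4 - 1*192**2 = 48 - 1*36864 = 48 - 36864 = -36816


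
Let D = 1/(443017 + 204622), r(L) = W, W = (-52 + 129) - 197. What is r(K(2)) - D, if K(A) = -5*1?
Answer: -77716681/647639 ≈ -120.00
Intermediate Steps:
W = -120 (W = 77 - 197 = -120)
K(A) = -5
r(L) = -120
D = 1/647639 ≈ 1.5441e-6
r(K(2)) - D = -120 - 1*1/647639 = -120 - 1/647639 = -77716681/647639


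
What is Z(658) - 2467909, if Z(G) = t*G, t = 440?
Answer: -2178389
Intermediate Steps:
Z(G) = 440*G
Z(658) - 2467909 = 440*658 - 2467909 = 289520 - 2467909 = -2178389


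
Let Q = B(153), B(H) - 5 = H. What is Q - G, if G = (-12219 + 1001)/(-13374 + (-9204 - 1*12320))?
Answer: 2751333/17449 ≈ 157.68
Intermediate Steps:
G = 5609/17449 (G = -11218/(-13374 + (-9204 - 12320)) = -11218/(-13374 - 21524) = -11218/(-34898) = -11218*(-1/34898) = 5609/17449 ≈ 0.32145)
B(H) = 5 + H
Q = 158 (Q = 5 + 153 = 158)
Q - G = 158 - 1*5609/17449 = 158 - 5609/17449 = 2751333/17449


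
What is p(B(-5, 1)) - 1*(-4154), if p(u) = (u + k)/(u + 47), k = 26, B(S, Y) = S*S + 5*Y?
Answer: 45702/11 ≈ 4154.7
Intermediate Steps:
B(S, Y) = S² + 5*Y
p(u) = (26 + u)/(47 + u) (p(u) = (u + 26)/(u + 47) = (26 + u)/(47 + u))
p(B(-5, 1)) - 1*(-4154) = (26 + ((-5)² + 5*1))/(47 + ((-5)² + 5*1)) - 1*(-4154) = (26 + (25 + 5))/(47 + (25 + 5)) + 4154 = (26 + 30)/(47 + 30) + 4154 = 56/77 + 4154 = (1/77)*56 + 4154 = 8/11 + 4154 = 45702/11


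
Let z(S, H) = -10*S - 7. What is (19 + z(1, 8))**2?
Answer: 4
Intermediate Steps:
z(S, H) = -7 - 10*S
(19 + z(1, 8))**2 = (19 + (-7 - 10*1))**2 = (19 + (-7 - 10))**2 = (19 - 17)**2 = 2**2 = 4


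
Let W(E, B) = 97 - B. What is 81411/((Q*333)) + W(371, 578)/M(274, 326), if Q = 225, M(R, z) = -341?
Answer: 21266692/8516475 ≈ 2.4971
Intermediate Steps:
81411/((Q*333)) + W(371, 578)/M(274, 326) = 81411/((225*333)) + (97 - 1*578)/(-341) = 81411/74925 + (97 - 578)*(-1/341) = 81411*(1/74925) - 481*(-1/341) = 27137/24975 + 481/341 = 21266692/8516475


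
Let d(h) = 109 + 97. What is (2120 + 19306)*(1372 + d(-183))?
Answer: 33810228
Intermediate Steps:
d(h) = 206
(2120 + 19306)*(1372 + d(-183)) = (2120 + 19306)*(1372 + 206) = 21426*1578 = 33810228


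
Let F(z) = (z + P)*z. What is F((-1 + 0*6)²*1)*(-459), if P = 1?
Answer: -918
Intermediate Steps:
F(z) = z*(1 + z) (F(z) = (z + 1)*z = (1 + z)*z = z*(1 + z))
F((-1 + 0*6)²*1)*(-459) = (((-1 + 0*6)²*1)*(1 + (-1 + 0*6)²*1))*(-459) = (((-1 + 0)²*1)*(1 + (-1 + 0)²*1))*(-459) = (((-1)²*1)*(1 + (-1)²*1))*(-459) = ((1*1)*(1 + 1*1))*(-459) = (1*(1 + 1))*(-459) = (1*2)*(-459) = 2*(-459) = -918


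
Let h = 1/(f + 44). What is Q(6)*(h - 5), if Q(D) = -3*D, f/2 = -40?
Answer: 181/2 ≈ 90.500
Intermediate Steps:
f = -80 (f = 2*(-40) = -80)
h = -1/36 (h = 1/(-80 + 44) = 1/(-36) = -1/36 ≈ -0.027778)
Q(6)*(h - 5) = (-3*6)*(-1/36 - 5) = -18*(-181/36) = 181/2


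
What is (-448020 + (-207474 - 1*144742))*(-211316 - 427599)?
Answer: 511282783940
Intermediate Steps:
(-448020 + (-207474 - 1*144742))*(-211316 - 427599) = (-448020 + (-207474 - 144742))*(-638915) = (-448020 - 352216)*(-638915) = -800236*(-638915) = 511282783940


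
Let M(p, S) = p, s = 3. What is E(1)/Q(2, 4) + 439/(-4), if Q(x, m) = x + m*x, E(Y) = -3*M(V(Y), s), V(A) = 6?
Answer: -2231/20 ≈ -111.55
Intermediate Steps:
E(Y) = -18 (E(Y) = -3*6 = -18)
E(1)/Q(2, 4) + 439/(-4) = -18*1/(2*(1 + 4)) + 439/(-4) = -18/(2*5) + 439*(-¼) = -18/10 - 439/4 = -18*⅒ - 439/4 = -9/5 - 439/4 = -2231/20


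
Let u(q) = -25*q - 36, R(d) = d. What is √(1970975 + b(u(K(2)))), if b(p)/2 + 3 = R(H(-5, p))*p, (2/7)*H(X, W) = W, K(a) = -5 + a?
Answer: 4*√123851 ≈ 1407.7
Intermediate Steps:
H(X, W) = 7*W/2
u(q) = -36 - 25*q
b(p) = -6 + 7*p² (b(p) = -6 + 2*((7*p/2)*p) = -6 + 2*(7*p²/2) = -6 + 7*p²)
√(1970975 + b(u(K(2)))) = √(1970975 + (-6 + 7*(-36 - 25*(-5 + 2))²)) = √(1970975 + (-6 + 7*(-36 - 25*(-3))²)) = √(1970975 + (-6 + 7*(-36 + 75)²)) = √(1970975 + (-6 + 7*39²)) = √(1970975 + (-6 + 7*1521)) = √(1970975 + (-6 + 10647)) = √(1970975 + 10641) = √1981616 = 4*√123851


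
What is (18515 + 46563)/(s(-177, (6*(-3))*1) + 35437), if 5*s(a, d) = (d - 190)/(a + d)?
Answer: 4880850/2657791 ≈ 1.8364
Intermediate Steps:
s(a, d) = (-190 + d)/(5*(a + d)) (s(a, d) = ((d - 190)/(a + d))/5 = ((-190 + d)/(a + d))/5 = (-190 + d)/(5*(a + d)))
(18515 + 46563)/(s(-177, (6*(-3))*1) + 35437) = (18515 + 46563)/((-38 + ((6*(-3))*1)/5)/(-177 + (6*(-3))*1) + 35437) = 65078/((-38 + (-18*1)/5)/(-177 - 18*1) + 35437) = 65078/((-38 + (1/5)*(-18))/(-177 - 18) + 35437) = 65078/((-38 - 18/5)/(-195) + 35437) = 65078/(-1/195*(-208/5) + 35437) = 65078/(16/75 + 35437) = 65078/(2657791/75) = 65078*(75/2657791) = 4880850/2657791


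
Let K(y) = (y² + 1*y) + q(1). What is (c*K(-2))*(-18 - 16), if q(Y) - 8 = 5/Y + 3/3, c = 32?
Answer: -17408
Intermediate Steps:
q(Y) = 9 + 5/Y (q(Y) = 8 + (5/Y + 3/3) = 8 + (5/Y + 3*(⅓)) = 8 + (5/Y + 1) = 8 + (1 + 5/Y) = 9 + 5/Y)
K(y) = 14 + y + y² (K(y) = (y² + 1*y) + (9 + 5/1) = (y² + y) + (9 + 5*1) = (y + y²) + (9 + 5) = (y + y²) + 14 = 14 + y + y²)
(c*K(-2))*(-18 - 16) = (32*(14 - 2 + (-2)²))*(-18 - 16) = (32*(14 - 2 + 4))*(-34) = (32*16)*(-34) = 512*(-34) = -17408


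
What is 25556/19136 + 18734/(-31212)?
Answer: 1614559/2195856 ≈ 0.73528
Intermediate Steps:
25556/19136 + 18734/(-31212) = 25556*(1/19136) + 18734*(-1/31212) = 6389/4784 - 551/918 = 1614559/2195856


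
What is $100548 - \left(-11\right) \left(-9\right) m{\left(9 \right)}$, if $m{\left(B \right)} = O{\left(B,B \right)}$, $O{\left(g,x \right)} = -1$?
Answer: $100647$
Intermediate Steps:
$m{\left(B \right)} = -1$
$100548 - \left(-11\right) \left(-9\right) m{\left(9 \right)} = 100548 - \left(-11\right) \left(-9\right) \left(-1\right) = 100548 - 99 \left(-1\right) = 100548 - -99 = 100548 + 99 = 100647$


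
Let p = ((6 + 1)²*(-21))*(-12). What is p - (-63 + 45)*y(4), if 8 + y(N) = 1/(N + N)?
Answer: 48825/4 ≈ 12206.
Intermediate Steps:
y(N) = -8 + 1/(2*N) (y(N) = -8 + 1/(N + N) = -8 + 1/(2*N))
p = 12348 (p = (7²*(-21))*(-12) = (49*(-21))*(-12) = -1029*(-12) = 12348)
p - (-63 + 45)*y(4) = 12348 - (-63 + 45)*(-8 + (½)/4) = 12348 - (-18)*(-8 + (½)*(¼)) = 12348 - (-18)*(-8 + ⅛) = 12348 - (-18)*(-63)/8 = 12348 - 1*567/4 = 12348 - 567/4 = 48825/4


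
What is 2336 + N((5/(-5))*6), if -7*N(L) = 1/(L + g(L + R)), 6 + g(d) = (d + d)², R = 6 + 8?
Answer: 3989887/1708 ≈ 2336.0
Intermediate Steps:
R = 14
g(d) = -6 + 4*d² (g(d) = -6 + (d + d)² = -6 + (2*d)² = -6 + 4*d²)
N(L) = -1/(7*(-6 + L + 4*(14 + L)²)) (N(L) = -1/(7*(L + (-6 + 4*(L + 14)²))) = -1/(7*(L + (-6 + 4*(14 + L)²))) = -1/(7*(-6 + L + 4*(14 + L)²)))
2336 + N((5/(-5))*6) = 2336 - 1/(5446 + 28*((5/(-5))*6)² + 791*((5/(-5))*6)) = 2336 - 1/(5446 + 28*(-⅕*5*6)² + 791*(-⅕*5*6)) = 2336 - 1/(5446 + 28*(-1*6)² + 791*(-1*6)) = 2336 - 1/(5446 + 28*(-6)² + 791*(-6)) = 2336 - 1/(5446 + 28*36 - 4746) = 2336 - 1/(5446 + 1008 - 4746) = 2336 - 1/1708 = 3989887/1708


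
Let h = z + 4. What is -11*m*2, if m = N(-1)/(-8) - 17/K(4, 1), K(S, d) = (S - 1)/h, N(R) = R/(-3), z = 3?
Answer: 10483/12 ≈ 873.58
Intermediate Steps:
N(R) = -R/3 (N(R) = R*(-⅓) = -R/3)
h = 7 (h = 3 + 4 = 7)
K(S, d) = -⅐ + S/7 (K(S, d) = (S - 1)/7 = (-1 + S)*(⅐) = -⅐ + S/7)
m = -953/24 (m = -⅓*(-1)/(-8) - 17/(-⅐ + (⅐)*4) = (⅓)*(-⅛) - 17/(-⅐ + 4/7) = -1/24 - 17/3/7 = -1/24 - 17*7/3 = -1/24 - 119/3 = -953/24 ≈ -39.708)
-11*m*2 = -11*(-953/24)*2 = (10483/24)*2 = 10483/12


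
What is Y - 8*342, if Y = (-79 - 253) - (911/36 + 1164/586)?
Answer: -32649139/10548 ≈ -3095.3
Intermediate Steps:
Y = -3789811/10548 (Y = -332 - (911*(1/36) + 1164*(1/586)) = -332 - (911/36 + 582/293) = -332 - 1*287875/10548 = -332 - 287875/10548 = -3789811/10548 ≈ -359.29)
Y - 8*342 = -3789811/10548 - 8*342 = -3789811/10548 - 2736 = -32649139/10548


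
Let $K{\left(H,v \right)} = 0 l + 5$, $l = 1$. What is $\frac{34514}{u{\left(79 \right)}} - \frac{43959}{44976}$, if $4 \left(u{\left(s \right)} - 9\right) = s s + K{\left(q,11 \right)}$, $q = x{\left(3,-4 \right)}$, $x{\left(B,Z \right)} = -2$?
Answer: $\frac{988842703}{47089872} \approx 20.999$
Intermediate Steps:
$q = -2$
$K{\left(H,v \right)} = 5$ ($K{\left(H,v \right)} = 0 \cdot 1 + 5 = 0 + 5 = 5$)
$u{\left(s \right)} = \frac{41}{4} + \frac{s^{2}}{4}$ ($u{\left(s \right)} = 9 + \frac{s s + 5}{4} = 9 + \frac{s^{2} + 5}{4} = 9 + \frac{5 + s^{2}}{4} = 9 + \left(\frac{5}{4} + \frac{s^{2}}{4}\right) = \frac{41}{4} + \frac{s^{2}}{4}$)
$\frac{34514}{u{\left(79 \right)}} - \frac{43959}{44976} = \frac{34514}{\frac{41}{4} + \frac{79^{2}}{4}} - \frac{43959}{44976} = \frac{34514}{\frac{41}{4} + \frac{1}{4} \cdot 6241} - \frac{14653}{14992} = \frac{34514}{\frac{41}{4} + \frac{6241}{4}} - \frac{14653}{14992} = \frac{34514}{\frac{3141}{2}} - \frac{14653}{14992} = 34514 \cdot \frac{2}{3141} - \frac{14653}{14992} = \frac{69028}{3141} - \frac{14653}{14992} = \frac{988842703}{47089872}$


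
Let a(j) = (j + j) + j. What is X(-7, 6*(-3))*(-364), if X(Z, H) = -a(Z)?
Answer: -7644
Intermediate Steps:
a(j) = 3*j (a(j) = 2*j + j = 3*j)
X(Z, H) = -3*Z
X(-7, 6*(-3))*(-364) = -3*(-7)*(-364) = 21*(-364) = -7644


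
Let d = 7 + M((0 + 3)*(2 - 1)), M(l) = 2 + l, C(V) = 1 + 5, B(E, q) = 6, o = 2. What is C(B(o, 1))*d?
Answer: 72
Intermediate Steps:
C(V) = 6
d = 12 (d = 7 + (2 + (0 + 3)*(2 - 1)) = 7 + (2 + 3*1) = 7 + (2 + 3) = 7 + 5 = 12)
C(B(o, 1))*d = 6*12 = 72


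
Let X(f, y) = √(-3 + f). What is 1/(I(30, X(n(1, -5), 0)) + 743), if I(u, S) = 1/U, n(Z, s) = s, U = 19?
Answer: 19/14118 ≈ 0.0013458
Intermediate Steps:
I(u, S) = 1/19
1/(I(30, X(n(1, -5), 0)) + 743) = 1/(1/19 + 743) = 1/(14118/19) = 19/14118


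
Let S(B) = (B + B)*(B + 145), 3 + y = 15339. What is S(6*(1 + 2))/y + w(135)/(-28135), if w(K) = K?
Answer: 905699/2397102 ≈ 0.37783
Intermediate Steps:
y = 15336 (y = -3 + 15339 = 15336)
S(B) = 2*B*(145 + B) (S(B) = (2*B)*(145 + B) = 2*B*(145 + B))
S(6*(1 + 2))/y + w(135)/(-28135) = (2*(6*(1 + 2))*(145 + 6*(1 + 2)))/15336 + 135/(-28135) = (2*(6*3)*(145 + 6*3))*(1/15336) + 135*(-1/28135) = (2*18*(145 + 18))*(1/15336) - 27/5627 = (2*18*163)*(1/15336) - 27/5627 = 5868*(1/15336) - 27/5627 = 163/426 - 27/5627 = 905699/2397102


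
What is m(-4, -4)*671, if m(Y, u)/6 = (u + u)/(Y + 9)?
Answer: -32208/5 ≈ -6441.6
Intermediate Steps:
m(Y, u) = 12*u/(9 + Y) (m(Y, u) = 6*((u + u)/(Y + 9)) = 6*((2*u)/(9 + Y)) = 6*(2*u/(9 + Y)) = 12*u/(9 + Y))
m(-4, -4)*671 = (12*(-4)/(9 - 4))*671 = (12*(-4)/5)*671 = (12*(-4)*(1/5))*671 = -48/5*671 = -32208/5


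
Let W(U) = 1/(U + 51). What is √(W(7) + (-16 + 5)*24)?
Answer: I*√888038/58 ≈ 16.248*I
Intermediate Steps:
W(U) = 1/(51 + U)
√(W(7) + (-16 + 5)*24) = √(1/(51 + 7) + (-16 + 5)*24) = √(1/58 - 11*24) = √(1/58 - 264) = √(-15311/58) = I*√888038/58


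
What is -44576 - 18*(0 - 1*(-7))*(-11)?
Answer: -43190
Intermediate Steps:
-44576 - 18*(0 - 1*(-7))*(-11) = -44576 - 18*(0 + 7)*(-11) = -44576 - 18*7*(-11) = -44576 - 126*(-11) = -44576 - 1*(-1386) = -44576 + 1386 = -43190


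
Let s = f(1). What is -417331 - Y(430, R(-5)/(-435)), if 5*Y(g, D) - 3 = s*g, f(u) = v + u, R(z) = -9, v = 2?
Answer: -2087948/5 ≈ -4.1759e+5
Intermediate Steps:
f(u) = 2 + u
s = 3 (s = 2 + 1 = 3)
Y(g, D) = ⅗ + 3*g/5 (Y(g, D) = ⅗ + (3*g)/5 = ⅗ + 3*g/5)
-417331 - Y(430, R(-5)/(-435)) = -417331 - (⅗ + (⅗)*430) = -417331 - (⅗ + 258) = -417331 - 1*1293/5 = -417331 - 1293/5 = -2087948/5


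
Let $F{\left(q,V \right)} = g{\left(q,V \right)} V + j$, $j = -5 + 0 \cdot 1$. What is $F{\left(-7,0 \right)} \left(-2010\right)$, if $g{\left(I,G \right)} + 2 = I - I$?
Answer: $10050$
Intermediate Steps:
$g{\left(I,G \right)} = -2$ ($g{\left(I,G \right)} = -2 + \left(I - I\right) = -2 + 0 = -2$)
$j = -5$ ($j = -5 + 0 = -5$)
$F{\left(q,V \right)} = -5 - 2 V$ ($F{\left(q,V \right)} = - 2 V - 5 = -5 - 2 V$)
$F{\left(-7,0 \right)} \left(-2010\right) = \left(-5 - 0\right) \left(-2010\right) = \left(-5 + 0\right) \left(-2010\right) = \left(-5\right) \left(-2010\right) = 10050$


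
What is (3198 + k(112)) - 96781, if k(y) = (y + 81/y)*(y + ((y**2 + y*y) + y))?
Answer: 2759667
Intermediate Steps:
k(y) = (y + 81/y)*(2*y + 2*y**2) (k(y) = (y + 81/y)*(y + ((y**2 + y**2) + y)) = (y + 81/y)*(y + (2*y**2 + y)) = (y + 81/y)*(y + (y + 2*y**2)) = (y + 81/y)*(2*y + 2*y**2))
(3198 + k(112)) - 96781 = (3198 + (162 + 2*112**2 + 2*112**3 + 162*112)) - 96781 = (3198 + (162 + 2*12544 + 2*1404928 + 18144)) - 96781 = (3198 + (162 + 25088 + 2809856 + 18144)) - 96781 = (3198 + 2853250) - 96781 = 2856448 - 96781 = 2759667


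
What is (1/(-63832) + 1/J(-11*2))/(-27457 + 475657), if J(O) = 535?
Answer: 7033/1700675976000 ≈ 4.1354e-9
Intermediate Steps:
(1/(-63832) + 1/J(-11*2))/(-27457 + 475657) = (1/(-63832) + 1/535)/(-27457 + 475657) = (-1/63832 + 1/535)/448200 = (63297/34150120)*(1/448200) = 7033/1700675976000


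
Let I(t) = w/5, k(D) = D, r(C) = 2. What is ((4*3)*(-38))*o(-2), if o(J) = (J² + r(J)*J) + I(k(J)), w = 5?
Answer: -456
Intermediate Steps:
I(t) = 1 (I(t) = 5/5 = 5*(⅕) = 1)
o(J) = 1 + J² + 2*J (o(J) = (J² + 2*J) + 1 = 1 + J² + 2*J)
((4*3)*(-38))*o(-2) = ((4*3)*(-38))*(1 + (-2)² + 2*(-2)) = (12*(-38))*(1 + 4 - 4) = -456*1 = -456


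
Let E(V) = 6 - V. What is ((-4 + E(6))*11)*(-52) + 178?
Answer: 2466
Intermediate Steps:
((-4 + E(6))*11)*(-52) + 178 = ((-4 + (6 - 1*6))*11)*(-52) + 178 = ((-4 + (6 - 6))*11)*(-52) + 178 = ((-4 + 0)*11)*(-52) + 178 = -4*11*(-52) + 178 = -44*(-52) + 178 = 2288 + 178 = 2466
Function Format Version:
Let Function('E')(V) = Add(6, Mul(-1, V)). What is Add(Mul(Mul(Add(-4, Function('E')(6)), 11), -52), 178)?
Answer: 2466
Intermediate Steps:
Add(Mul(Mul(Add(-4, Function('E')(6)), 11), -52), 178) = Add(Mul(Mul(Add(-4, Add(6, Mul(-1, 6))), 11), -52), 178) = Add(Mul(Mul(Add(-4, Add(6, -6)), 11), -52), 178) = Add(Mul(Mul(Add(-4, 0), 11), -52), 178) = Add(Mul(Mul(-4, 11), -52), 178) = Add(Mul(-44, -52), 178) = Add(2288, 178) = 2466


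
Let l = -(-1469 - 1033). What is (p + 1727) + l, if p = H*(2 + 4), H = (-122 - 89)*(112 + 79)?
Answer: -237577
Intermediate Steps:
l = 2502 (l = -1*(-2502) = 2502)
H = -40301 (H = -211*191 = -40301)
p = -241806 (p = -40301*(2 + 4) = -40301*6 = -241806)
(p + 1727) + l = (-241806 + 1727) + 2502 = -240079 + 2502 = -237577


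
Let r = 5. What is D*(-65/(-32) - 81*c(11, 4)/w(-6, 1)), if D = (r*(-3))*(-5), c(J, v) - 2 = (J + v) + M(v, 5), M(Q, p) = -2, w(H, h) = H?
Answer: 490875/32 ≈ 15340.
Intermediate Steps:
c(J, v) = J + v (c(J, v) = 2 + ((J + v) - 2) = 2 + (-2 + J + v) = J + v)
D = 75 (D = (5*(-3))*(-5) = -15*(-5) = 75)
D*(-65/(-32) - 81*c(11, 4)/w(-6, 1)) = 75*(-65/(-32) - 81/((-6/(11 + 4)))) = 75*(-65*(-1/32) - 81/((-6/15))) = 75*(65/32 - 81/((-6*1/15))) = 75*(65/32 - 81/(-⅖)) = 75*(65/32 - 81*(-5/2)) = 75*(65/32 + 405/2) = 75*(6545/32) = 490875/32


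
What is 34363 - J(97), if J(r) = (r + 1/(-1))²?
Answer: 25147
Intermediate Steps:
J(r) = (-1 + r)² (J(r) = (r - 1)² = (-1 + r)²)
34363 - J(97) = 34363 - (-1 + 97)² = 34363 - 1*96² = 34363 - 1*9216 = 34363 - 9216 = 25147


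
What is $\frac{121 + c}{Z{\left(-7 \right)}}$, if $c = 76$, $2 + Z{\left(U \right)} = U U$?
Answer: $\frac{197}{47} \approx 4.1915$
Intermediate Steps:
$Z{\left(U \right)} = -2 + U^{2}$ ($Z{\left(U \right)} = -2 + U U = -2 + U^{2}$)
$\frac{121 + c}{Z{\left(-7 \right)}} = \frac{121 + 76}{-2 + \left(-7\right)^{2}} = \frac{1}{-2 + 49} \cdot 197 = \frac{1}{47} \cdot 197 = \frac{197}{47}$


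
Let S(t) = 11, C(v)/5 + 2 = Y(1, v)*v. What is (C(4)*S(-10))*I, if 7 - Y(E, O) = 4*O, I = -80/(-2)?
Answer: -83600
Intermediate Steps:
I = 40 (I = -80*(-½) = 40)
Y(E, O) = 7 - 4*O
C(v) = -10 + 5*v*(7 - 4*v) (C(v) = -10 + 5*((7 - 4*v)*v) = -10 + 5*(v*(7 - 4*v)) = -10 + 5*v*(7 - 4*v))
(C(4)*S(-10))*I = ((-10 - 20*4² + 35*4)*11)*40 = ((-10 - 20*16 + 140)*11)*40 = ((-10 - 320 + 140)*11)*40 = -190*11*40 = -2090*40 = -83600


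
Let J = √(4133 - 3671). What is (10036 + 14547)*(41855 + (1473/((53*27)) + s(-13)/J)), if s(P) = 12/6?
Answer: 490807609058/477 + 24583*√462/231 ≈ 1.0289e+9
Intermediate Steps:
J = √462 ≈ 21.494
s(P) = 2 (s(P) = 12*(⅙) = 2)
(10036 + 14547)*(41855 + (1473/((53*27)) + s(-13)/J)) = (10036 + 14547)*(41855 + (1473/((53*27)) + 2/(√462))) = 24583*(41855 + (1473/1431 + 2*(√462/462))) = 24583*(41855 + (1473*(1/1431) + √462/231)) = 24583*(41855 + (491/477 + √462/231)) = 24583*(19965326/477 + √462/231) = 490807609058/477 + 24583*√462/231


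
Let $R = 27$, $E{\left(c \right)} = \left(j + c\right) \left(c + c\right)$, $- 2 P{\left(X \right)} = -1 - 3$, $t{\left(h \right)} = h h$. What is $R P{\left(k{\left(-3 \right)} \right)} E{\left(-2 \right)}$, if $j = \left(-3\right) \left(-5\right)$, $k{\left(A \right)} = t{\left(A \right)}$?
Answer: $-2808$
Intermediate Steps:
$t{\left(h \right)} = h^{2}$
$k{\left(A \right)} = A^{2}$
$j = 15$
$P{\left(X \right)} = 2$ ($P{\left(X \right)} = - \frac{-1 - 3}{2} = \left(- \frac{1}{2}\right) \left(-4\right) = 2$)
$E{\left(c \right)} = 2 c \left(15 + c\right)$ ($E{\left(c \right)} = \left(15 + c\right) \left(c + c\right) = \left(15 + c\right) 2 c = 2 c \left(15 + c\right)$)
$R P{\left(k{\left(-3 \right)} \right)} E{\left(-2 \right)} = 27 \cdot 2 \cdot 2 \left(-2\right) \left(15 - 2\right) = 54 \cdot 2 \left(-2\right) 13 = 54 \left(-52\right) = -2808$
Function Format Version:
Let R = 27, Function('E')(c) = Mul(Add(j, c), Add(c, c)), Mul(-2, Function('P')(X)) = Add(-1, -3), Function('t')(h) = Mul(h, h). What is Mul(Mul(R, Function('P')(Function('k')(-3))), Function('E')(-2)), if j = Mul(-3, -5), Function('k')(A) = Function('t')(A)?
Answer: -2808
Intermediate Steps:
Function('t')(h) = Pow(h, 2)
Function('k')(A) = Pow(A, 2)
j = 15
Function('P')(X) = 2 (Function('P')(X) = Mul(Rational(-1, 2), Add(-1, -3)) = Mul(Rational(-1, 2), -4) = 2)
Function('E')(c) = Mul(2, c, Add(15, c)) (Function('E')(c) = Mul(Add(15, c), Add(c, c)) = Mul(Add(15, c), Mul(2, c)) = Mul(2, c, Add(15, c)))
Mul(Mul(R, Function('P')(Function('k')(-3))), Function('E')(-2)) = Mul(Mul(27, 2), Mul(2, -2, Add(15, -2))) = Mul(54, Mul(2, -2, 13)) = Mul(54, -52) = -2808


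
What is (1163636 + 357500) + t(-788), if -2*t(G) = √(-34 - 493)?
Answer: 1521136 - I*√527/2 ≈ 1.5211e+6 - 11.478*I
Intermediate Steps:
t(G) = -I*√527/2 (t(G) = -√(-34 - 493)/2 = -I*√527/2)
(1163636 + 357500) + t(-788) = (1163636 + 357500) - I*√527/2 = 1521136 - I*√527/2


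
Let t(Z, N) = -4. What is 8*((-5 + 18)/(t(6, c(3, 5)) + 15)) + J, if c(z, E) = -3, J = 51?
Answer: 665/11 ≈ 60.455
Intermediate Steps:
8*((-5 + 18)/(t(6, c(3, 5)) + 15)) + J = 8*((-5 + 18)/(-4 + 15)) + 51 = 8*(13/11) + 51 = 104/11 + 51 = 665/11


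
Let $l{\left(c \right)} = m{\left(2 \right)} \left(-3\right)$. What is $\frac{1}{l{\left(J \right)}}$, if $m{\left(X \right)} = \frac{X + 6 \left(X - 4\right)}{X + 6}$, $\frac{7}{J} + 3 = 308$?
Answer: $\frac{4}{15} \approx 0.26667$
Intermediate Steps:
$J = \frac{7}{305}$ ($J = \frac{7}{-3 + 308} = \frac{7}{305} \approx 0.022951$)
$m{\left(X \right)} = \frac{-24 + 7 X}{6 + X}$ ($m{\left(X \right)} = \frac{X + 6 \left(-4 + X\right)}{6 + X} = \frac{X + \left(-24 + 6 X\right)}{6 + X} = \frac{-24 + 7 X}{6 + X}$)
$l{\left(c \right)} = \frac{15}{4}$ ($l{\left(c \right)} = \frac{-24 + 7 \cdot 2}{6 + 2} \left(-3\right) = \frac{-24 + 14}{8} \left(-3\right) = \frac{1}{8} \left(-10\right) \left(-3\right) = \left(- \frac{5}{4}\right) \left(-3\right) = \frac{15}{4}$)
$\frac{1}{l{\left(J \right)}} = \frac{1}{\frac{15}{4}} = \frac{4}{15}$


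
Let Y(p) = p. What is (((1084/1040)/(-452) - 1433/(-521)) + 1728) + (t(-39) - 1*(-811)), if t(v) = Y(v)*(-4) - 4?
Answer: 164932597689/61227920 ≈ 2693.8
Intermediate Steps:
t(v) = -4 - 4*v (t(v) = v*(-4) - 4 = -4*v - 4 = -4 - 4*v)
(((1084/1040)/(-452) - 1433/(-521)) + 1728) + (t(-39) - 1*(-811)) = (((1084/1040)/(-452) - 1433/(-521)) + 1728) + ((-4 - 4*(-39)) - 1*(-811)) = (((1084*(1/1040))*(-1/452) - 1433*(-1/521)) + 1728) + ((-4 + 156) + 811) = (((271/260)*(-1/452) + 1433/521) + 1728) + (152 + 811) = ((-271/117520 + 1433/521) + 1728) + 963 = (168264969/61227920 + 1728) + 963 = 105970110729/61227920 + 963 = 164932597689/61227920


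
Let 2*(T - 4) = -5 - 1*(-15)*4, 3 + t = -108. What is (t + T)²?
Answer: 25281/4 ≈ 6320.3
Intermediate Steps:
t = -111 (t = -3 - 108 = -111)
T = 63/2 (T = 4 + (-5 - 1*(-15)*4)/2 = 4 + (-5 + 15*4)/2 = 4 + (-5 + 60)/2 = 4 + (½)*55 = 4 + 55/2 = 63/2 ≈ 31.500)
(t + T)² = (-111 + 63/2)² = (-159/2)² = 25281/4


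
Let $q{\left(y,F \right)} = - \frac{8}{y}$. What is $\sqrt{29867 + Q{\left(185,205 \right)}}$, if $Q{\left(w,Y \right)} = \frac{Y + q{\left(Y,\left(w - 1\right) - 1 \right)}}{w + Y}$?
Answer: $\frac{\sqrt{7636531917066}}{15990} \approx 172.82$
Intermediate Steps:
$Q{\left(w,Y \right)} = \frac{Y - \frac{8}{Y}}{Y + w}$ ($Q{\left(w,Y \right)} = \frac{Y - \frac{8}{Y}}{w + Y} = \frac{Y - \frac{8}{Y}}{Y + w}$)
$\sqrt{29867 + Q{\left(185,205 \right)}} = \sqrt{29867 + \frac{-8 + 205^{2}}{205 \left(205 + 185\right)}} = \sqrt{29867 + \frac{-8 + 42025}{205 \cdot 390}} = \sqrt{29867 + \frac{1}{205} \cdot \frac{1}{390} \cdot 42017} = \sqrt{29867 + \frac{42017}{79950}} = \sqrt{\frac{2387908667}{79950}} = \frac{\sqrt{7636531917066}}{15990}$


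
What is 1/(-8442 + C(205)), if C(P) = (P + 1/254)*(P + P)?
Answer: 127/9602421 ≈ 1.3226e-5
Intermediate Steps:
C(P) = 2*P*(1/254 + P) (C(P) = (P + 1/254)*(2*P) = (1/254 + P)*(2*P) = 2*P*(1/254 + P))
1/(-8442 + C(205)) = 1/(-8442 + (1/127)*205*(1 + 254*205)) = 1/(-8442 + (1/127)*205*(1 + 52070)) = 1/(-8442 + (1/127)*205*52071) = 1/(-8442 + 10674555/127) = 1/(9602421/127) = 127/9602421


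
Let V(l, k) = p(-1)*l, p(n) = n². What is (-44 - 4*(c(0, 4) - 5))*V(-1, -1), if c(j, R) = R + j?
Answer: 40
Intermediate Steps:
V(l, k) = l (V(l, k) = (-1)²*l = 1*l = l)
(-44 - 4*(c(0, 4) - 5))*V(-1, -1) = (-44 - 4*((4 + 0) - 5))*(-1) = (-44 - 4*(4 - 5))*(-1) = (-44 - 4*(-1))*(-1) = (-44 + 4)*(-1) = -40*(-1) = 40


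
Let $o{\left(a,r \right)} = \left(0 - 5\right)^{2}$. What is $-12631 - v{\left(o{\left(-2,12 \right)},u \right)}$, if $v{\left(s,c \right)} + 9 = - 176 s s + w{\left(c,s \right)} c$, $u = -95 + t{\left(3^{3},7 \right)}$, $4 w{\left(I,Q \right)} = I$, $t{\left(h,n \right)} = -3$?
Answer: $94977$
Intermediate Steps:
$w{\left(I,Q \right)} = \frac{I}{4}$
$o{\left(a,r \right)} = 25$ ($o{\left(a,r \right)} = \left(-5\right)^{2} = 25$)
$u = -98$ ($u = -95 - 3 = -98$)
$v{\left(s,c \right)} = -9 - 176 s^{2} + \frac{c^{2}}{4}$ ($v{\left(s,c \right)} = -9 + \left(- 176 s s + \frac{c}{4} c\right) = -9 + \left(- 176 s^{2} + \frac{c^{2}}{4}\right) = -9 - 176 s^{2} + \frac{c^{2}}{4}$)
$-12631 - v{\left(o{\left(-2,12 \right)},u \right)} = -12631 - \left(-9 - 176 \cdot 25^{2} + \frac{\left(-98\right)^{2}}{4}\right) = -12631 - \left(-9 - 110000 + \frac{1}{4} \cdot 9604\right) = -12631 - \left(-9 - 110000 + 2401\right) = -12631 - -107608 = -12631 + 107608 = 94977$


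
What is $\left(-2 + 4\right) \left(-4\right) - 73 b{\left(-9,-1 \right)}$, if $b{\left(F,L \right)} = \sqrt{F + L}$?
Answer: $-8 - 73 i \sqrt{10} \approx -8.0 - 230.85 i$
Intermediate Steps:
$\left(-2 + 4\right) \left(-4\right) - 73 b{\left(-9,-1 \right)} = \left(-2 + 4\right) \left(-4\right) - 73 \sqrt{-9 - 1} = 2 \left(-4\right) - 73 \sqrt{-10} = -8 - 73 i \sqrt{10}$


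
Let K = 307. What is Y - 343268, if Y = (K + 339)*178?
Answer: -228280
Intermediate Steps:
Y = 114988 (Y = (307 + 339)*178 = 646*178 = 114988)
Y - 343268 = 114988 - 343268 = -228280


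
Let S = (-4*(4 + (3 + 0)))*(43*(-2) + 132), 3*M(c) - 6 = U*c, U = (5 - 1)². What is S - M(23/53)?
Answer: -205478/159 ≈ -1292.3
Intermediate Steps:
U = 16 (U = 4² = 16)
M(c) = 2 + 16*c/3 (M(c) = 2 + (16*c)/3 = 2 + 16*c/3)
S = -1288 (S = (-4*(4 + 3))*(-86 + 132) = -4*7*46 = -28*46 = -1288)
S - M(23/53) = -1288 - (2 + 16*(23/53)/3) = -1288 - (2 + 16*(23*(1/53))/3) = -1288 - (2 + (16/3)*(23/53)) = -1288 - (2 + 368/159) = -1288 - 1*686/159 = -1288 - 686/159 = -205478/159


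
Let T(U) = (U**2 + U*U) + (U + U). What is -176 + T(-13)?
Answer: 136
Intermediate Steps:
T(U) = 2*U + 2*U**2 (T(U) = (U**2 + U**2) + 2*U = 2*U**2 + 2*U = 2*U + 2*U**2)
-176 + T(-13) = -176 + 2*(-13)*(1 - 13) = -176 + 2*(-13)*(-12) = -176 + 312 = 136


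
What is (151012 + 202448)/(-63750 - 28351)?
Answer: -353460/92101 ≈ -3.8377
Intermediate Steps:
(151012 + 202448)/(-63750 - 28351) = 353460/(-92101) = 353460*(-1/92101) = -353460/92101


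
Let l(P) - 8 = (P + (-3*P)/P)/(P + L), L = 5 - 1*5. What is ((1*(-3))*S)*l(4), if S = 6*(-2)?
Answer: 297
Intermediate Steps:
L = 0 (L = 5 - 5 = 0)
l(P) = 8 + (-3 + P)/P (l(P) = 8 + (P + (-3*P)/P)/(P + 0) = 8 + (P - 3)/P = 8 + (-3 + P)/P)
S = -12
((1*(-3))*S)*l(4) = ((1*(-3))*(-12))*(9 - 3/4) = (-3*(-12))*(9 - 3*¼) = 36*(9 - ¾) = 36*(33/4) = 297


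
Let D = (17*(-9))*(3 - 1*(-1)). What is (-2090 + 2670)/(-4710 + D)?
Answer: -290/2661 ≈ -0.10898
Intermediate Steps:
D = -612 (D = -153*(3 + 1) = -153*4 = -612)
(-2090 + 2670)/(-4710 + D) = (-2090 + 2670)/(-4710 - 612) = 580/(-5322) = 580*(-1/5322) = -290/2661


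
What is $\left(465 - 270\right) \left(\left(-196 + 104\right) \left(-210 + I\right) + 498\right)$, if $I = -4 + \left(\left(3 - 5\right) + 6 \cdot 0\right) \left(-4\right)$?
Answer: $3792750$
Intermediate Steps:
$I = 4$ ($I = -4 + \left(-2 + 0\right) \left(-4\right) = -4 - -8 = -4 + 8 = 4$)
$\left(465 - 270\right) \left(\left(-196 + 104\right) \left(-210 + I\right) + 498\right) = \left(465 - 270\right) \left(\left(-196 + 104\right) \left(-210 + 4\right) + 498\right) = 195 \left(\left(-92\right) \left(-206\right) + 498\right) = 195 \left(18952 + 498\right) = 195 \cdot 19450 = 3792750$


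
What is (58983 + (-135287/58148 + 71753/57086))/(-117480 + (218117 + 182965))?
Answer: 32631130971231/156899815822376 ≈ 0.20797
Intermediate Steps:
(58983 + (-135287/58148 + 71753/57086))/(-117480 + (218117 + 182965)) = (58983 + (-135287*1/58148 + 71753*(1/57086)))/(-117480 + 401082) = (58983 + (-135287/58148 + 71753/57086))/283602 = (58983 - 1775350119/1659718364)*(1/283602) = (97893392913693/1659718364)*(1/283602) = 32631130971231/156899815822376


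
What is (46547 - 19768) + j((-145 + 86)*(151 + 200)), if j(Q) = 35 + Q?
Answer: 6105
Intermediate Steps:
(46547 - 19768) + j((-145 + 86)*(151 + 200)) = (46547 - 19768) + (35 + (-145 + 86)*(151 + 200)) = 26779 + (35 - 59*351) = 26779 + (35 - 20709) = 26779 - 20674 = 6105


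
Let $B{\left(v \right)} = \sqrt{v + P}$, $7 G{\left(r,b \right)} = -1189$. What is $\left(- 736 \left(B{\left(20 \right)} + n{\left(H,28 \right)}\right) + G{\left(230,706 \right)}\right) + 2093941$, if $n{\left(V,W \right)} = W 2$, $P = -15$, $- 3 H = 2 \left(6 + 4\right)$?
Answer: $\frac{14367886}{7} - 736 \sqrt{5} \approx 2.0509 \cdot 10^{6}$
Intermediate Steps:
$G{\left(r,b \right)} = - \frac{1189}{7}$ ($G{\left(r,b \right)} = \frac{1}{7} \left(-1189\right) = - \frac{1189}{7}$)
$H = - \frac{20}{3}$ ($H = - \frac{2 \left(6 + 4\right)}{3} = - \frac{2 \cdot 10}{3} = \left(- \frac{1}{3}\right) 20 = - \frac{20}{3} \approx -6.6667$)
$n{\left(V,W \right)} = 2 W$
$B{\left(v \right)} = \sqrt{-15 + v}$ ($B{\left(v \right)} = \sqrt{v - 15} = \sqrt{-15 + v}$)
$\left(- 736 \left(B{\left(20 \right)} + n{\left(H,28 \right)}\right) + G{\left(230,706 \right)}\right) + 2093941 = \left(- 736 \left(\sqrt{-15 + 20} + 2 \cdot 28\right) - \frac{1189}{7}\right) + 2093941 = \left(- 736 \left(\sqrt{5} + 56\right) - \frac{1189}{7}\right) + 2093941 = \left(- 736 \left(56 + \sqrt{5}\right) - \frac{1189}{7}\right) + 2093941 = \left(\left(-41216 - 736 \sqrt{5}\right) - \frac{1189}{7}\right) + 2093941 = \left(- \frac{289701}{7} - 736 \sqrt{5}\right) + 2093941 = \frac{14367886}{7} - 736 \sqrt{5}$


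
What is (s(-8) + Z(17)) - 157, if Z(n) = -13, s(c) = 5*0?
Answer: -170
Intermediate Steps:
s(c) = 0
(s(-8) + Z(17)) - 157 = (0 - 13) - 157 = -13 - 157 = -170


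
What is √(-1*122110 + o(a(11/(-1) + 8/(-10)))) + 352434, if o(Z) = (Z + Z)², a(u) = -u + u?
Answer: 352434 + I*√122110 ≈ 3.5243e+5 + 349.44*I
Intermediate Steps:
a(u) = 0
o(Z) = 4*Z² (o(Z) = (2*Z)² = 4*Z²)
√(-1*122110 + o(a(11/(-1) + 8/(-10)))) + 352434 = √(-1*122110 + 4*0²) + 352434 = √(-122110 + 4*0) + 352434 = √(-122110 + 0) + 352434 = √(-122110) + 352434 = I*√122110 + 352434 = 352434 + I*√122110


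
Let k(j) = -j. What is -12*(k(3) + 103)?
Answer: -1200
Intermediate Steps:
-12*(k(3) + 103) = -12*(-1*3 + 103) = -12*(-3 + 103) = -12*100 = -1200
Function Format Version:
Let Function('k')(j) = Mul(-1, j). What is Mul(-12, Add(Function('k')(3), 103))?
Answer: -1200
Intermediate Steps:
Mul(-12, Add(Function('k')(3), 103)) = Mul(-12, Add(Mul(-1, 3), 103)) = Mul(-12, Add(-3, 103)) = Mul(-12, 100) = -1200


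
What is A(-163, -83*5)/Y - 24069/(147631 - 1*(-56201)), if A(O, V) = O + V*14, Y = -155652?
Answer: -70247207/881301624 ≈ -0.079708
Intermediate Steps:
A(O, V) = O + 14*V
A(-163, -83*5)/Y - 24069/(147631 - 1*(-56201)) = (-163 + 14*(-83*5))/(-155652) - 24069/(147631 - 1*(-56201)) = (-163 + 14*(-415))*(-1/155652) - 24069/(147631 + 56201) = (-163 - 5810)*(-1/155652) - 24069/203832 = -5973*(-1/155652) - 24069*1/203832 = 1991/51884 - 8023/67944 = -70247207/881301624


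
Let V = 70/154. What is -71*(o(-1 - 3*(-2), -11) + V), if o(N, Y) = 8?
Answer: -6603/11 ≈ -600.27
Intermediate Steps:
V = 5/11 (V = 70*(1/154) = 5/11 ≈ 0.45455)
-71*(o(-1 - 3*(-2), -11) + V) = -71*(8 + 5/11) = -71*93/11 = -6603/11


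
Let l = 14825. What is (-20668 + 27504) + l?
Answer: 21661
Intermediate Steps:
(-20668 + 27504) + l = (-20668 + 27504) + 14825 = 6836 + 14825 = 21661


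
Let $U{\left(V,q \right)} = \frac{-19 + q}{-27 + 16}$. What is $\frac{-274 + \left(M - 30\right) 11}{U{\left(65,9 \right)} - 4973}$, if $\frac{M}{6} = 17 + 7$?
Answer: $- \frac{10780}{54693} \approx -0.1971$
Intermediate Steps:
$U{\left(V,q \right)} = \frac{19}{11} - \frac{q}{11}$ ($U{\left(V,q \right)} = \frac{-19 + q}{-11} = \left(-19 + q\right) \left(- \frac{1}{11}\right) = \frac{19}{11} - \frac{q}{11}$)
$M = 144$ ($M = 6 \left(17 + 7\right) = 6 \cdot 24 = 144$)
$\frac{-274 + \left(M - 30\right) 11}{U{\left(65,9 \right)} - 4973} = \frac{-274 + \left(144 - 30\right) 11}{\left(\frac{19}{11} - \frac{9}{11}\right) - 4973} = \frac{-274 + 114 \cdot 11}{\left(\frac{19}{11} - \frac{9}{11}\right) - 4973} = \frac{-274 + 1254}{\frac{10}{11} - 4973} = \frac{980}{- \frac{54693}{11}} = 980 \left(- \frac{11}{54693}\right) = - \frac{10780}{54693}$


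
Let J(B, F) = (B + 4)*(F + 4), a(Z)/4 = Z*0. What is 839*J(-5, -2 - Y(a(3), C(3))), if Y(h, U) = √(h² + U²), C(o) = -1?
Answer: -839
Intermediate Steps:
a(Z) = 0 (a(Z) = 4*(Z*0) = 4*0 = 0)
Y(h, U) = √(U² + h²)
J(B, F) = (4 + B)*(4 + F)
839*J(-5, -2 - Y(a(3), C(3))) = 839*(16 + 4*(-5) + 4*(-2 - √((-1)² + 0²)) - 5*(-2 - √((-1)² + 0²))) = 839*(16 - 20 + 4*(-2 - √(1 + 0)) - 5*(-2 - √(1 + 0))) = 839*(16 - 20 + 4*(-2 - √1) - 5*(-2 - √1)) = 839*(16 - 20 + 4*(-2 - 1*1) - 5*(-2 - 1*1)) = 839*(16 - 20 + 4*(-2 - 1) - 5*(-2 - 1)) = 839*(16 - 20 + 4*(-3) - 5*(-3)) = 839*(16 - 20 - 12 + 15) = 839*(-1) = -839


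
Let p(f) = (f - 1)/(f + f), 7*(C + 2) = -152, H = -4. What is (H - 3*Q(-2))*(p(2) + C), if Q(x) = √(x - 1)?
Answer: 657/7 + 1971*I*√3/28 ≈ 93.857 + 121.92*I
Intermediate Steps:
Q(x) = √(-1 + x)
C = -166/7 (C = -2 + (⅐)*(-152) = -2 - 152/7 = -166/7 ≈ -23.714)
p(f) = (-1 + f)/(2*f) (p(f) = (-1 + f)/((2*f)) = (-1 + f)*(1/(2*f)) = (-1 + f)/(2*f))
(H - 3*Q(-2))*(p(2) + C) = (-4 - 3*√(-1 - 2))*((½)*(-1 + 2)/2 - 166/7) = (-4 - 3*I*√3)*((½)*(½)*1 - 166/7) = (-4 - 3*I*√3)*(¼ - 166/7) = (-4 - 3*I*√3)*(-657/28) = 657/7 + 1971*I*√3/28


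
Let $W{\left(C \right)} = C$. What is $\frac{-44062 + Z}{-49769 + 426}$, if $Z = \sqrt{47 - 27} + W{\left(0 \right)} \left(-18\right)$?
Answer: $\frac{44062}{49343} - \frac{2 \sqrt{5}}{49343} \approx 0.89288$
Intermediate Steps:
$Z = 2 \sqrt{5}$ ($Z = \sqrt{47 - 27} + 0 \left(-18\right) = \sqrt{20} + 0 = 2 \sqrt{5} + 0 = 2 \sqrt{5} \approx 4.4721$)
$\frac{-44062 + Z}{-49769 + 426} = \frac{-44062 + 2 \sqrt{5}}{-49769 + 426} = \frac{-44062 + 2 \sqrt{5}}{-49343} = \left(-44062 + 2 \sqrt{5}\right) \left(- \frac{1}{49343}\right) = \frac{44062}{49343} - \frac{2 \sqrt{5}}{49343}$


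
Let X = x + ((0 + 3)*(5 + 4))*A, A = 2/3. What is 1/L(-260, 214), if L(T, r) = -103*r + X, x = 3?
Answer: -1/22021 ≈ -4.5411e-5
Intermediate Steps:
A = ⅔ (A = 2*(⅓) = ⅔ ≈ 0.66667)
X = 21 (X = 3 + ((0 + 3)*(5 + 4))*(⅔) = 3 + (3*9)*(⅔) = 3 + 27*(⅔) = 3 + 18 = 21)
L(T, r) = 21 - 103*r (L(T, r) = -103*r + 21 = 21 - 103*r)
1/L(-260, 214) = 1/(21 - 103*214) = 1/(21 - 22042) = 1/(-22021) = -1/22021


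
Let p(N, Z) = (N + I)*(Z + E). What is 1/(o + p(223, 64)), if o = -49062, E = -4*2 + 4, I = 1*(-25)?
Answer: -1/37182 ≈ -2.6895e-5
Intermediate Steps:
I = -25
E = -4 (E = -8 + 4 = -4)
p(N, Z) = (-25 + N)*(-4 + Z) (p(N, Z) = (N - 25)*(Z - 4) = (-25 + N)*(-4 + Z))
1/(o + p(223, 64)) = 1/(-49062 + (100 - 25*64 - 4*223 + 223*64)) = 1/(-49062 + (100 - 1600 - 892 + 14272)) = 1/(-49062 + 11880) = 1/(-37182) = -1/37182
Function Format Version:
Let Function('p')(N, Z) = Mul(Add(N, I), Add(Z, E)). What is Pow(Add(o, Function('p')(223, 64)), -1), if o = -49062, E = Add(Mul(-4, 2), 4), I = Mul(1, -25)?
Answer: Rational(-1, 37182) ≈ -2.6895e-5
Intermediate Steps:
I = -25
E = -4 (E = Add(-8, 4) = -4)
Function('p')(N, Z) = Mul(Add(-25, N), Add(-4, Z)) (Function('p')(N, Z) = Mul(Add(N, -25), Add(Z, -4)) = Mul(Add(-25, N), Add(-4, Z)))
Pow(Add(o, Function('p')(223, 64)), -1) = Pow(Add(-49062, Add(100, Mul(-25, 64), Mul(-4, 223), Mul(223, 64))), -1) = Pow(Add(-49062, Add(100, -1600, -892, 14272)), -1) = Pow(Add(-49062, 11880), -1) = Pow(-37182, -1) = Rational(-1, 37182)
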